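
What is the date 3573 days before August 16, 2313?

November 4, 2303

−365 (one year) → Aug 16, 2312 (3208 left).
−366 (one year; includes Feb 29, 2312) → Aug 16, 2311 (2842 left).
−365 (one year) → Aug 16, 2310 (2477 left).
−365 (one year) → Aug 16, 2309 (2112 left).
−365 (one year) → Aug 16, 2308 (1747 left).
−366 (one year; includes Feb 29, 2308) → Aug 16, 2307 (1381 left).
−365 (one year) → Aug 16, 2306 (1016 left).
−365 (one year) → Aug 16, 2305 (651 left).
−365 (one year) → Aug 16, 2304 (286 left).
−16 → Jul 31, 2304 (end of Jul, 31 days; 270 left).
−31 → Jun 30, 2304 (end of Jun, 30 days; 239 left).
−30 → May 31, 2304 (end of May, 31 days; 209 left).
−31 → Apr 30, 2304 (end of Apr, 30 days; 178 left).
−30 → Mar 31, 2304 (end of Mar, 31 days; 148 left).
−31 → Feb 29, 2304 (end of Feb, 29 days; 117 left).
−29 → Jan 31, 2304 (end of Jan, 31 days; 88 left).
−31 → Dec 31, 2303 (end of Dec, 31 days; 57 left).
−31 → Nov 30, 2303 (end of Nov, 30 days; 26 left).
−26 → Nov 4, 2303.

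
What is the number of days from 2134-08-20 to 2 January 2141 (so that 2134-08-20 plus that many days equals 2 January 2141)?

2327

Aug 20, 2134 → Aug 20, 2135: 365 days.
Aug 20, 2135 → Aug 20, 2136: 366 days (Feb 29, 2136 is in that span).
Aug 20, 2136 → Aug 20, 2137: 365 days.
Aug 20, 2137 → Aug 20, 2138: 365 days.
Aug 20, 2138 → Aug 20, 2139: 365 days.
Aug 20, 2139 → Aug 20, 2140: 366 days (Feb 29, 2140 is in that span).
Aug 20, 2140 → Sep 20, 2140: 31 days (August has 31).
Sep 20, 2140 → Oct 20, 2140: 30 days (September has 30).
Oct 20, 2140 → Nov 20, 2140: 31 days (October has 31).
Nov 20, 2140 → Dec 20, 2140: 30 days (November has 30).
Dec 20, 2140 → Jan 2, 2141: 13 days.
Total: 2327 days.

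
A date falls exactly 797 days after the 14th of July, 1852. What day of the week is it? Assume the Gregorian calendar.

First find the weekday of Jul 14, 1852. Doomsday rule: the anchor day for the 1800s is Friday. For year 52: 52÷12 = 4 r 4, and 4÷4 = 1, so 4+4+1 = 9.
Friday + 9 ≡ Sunday — that's 1852's doomsday.
In July the doomsday date is Jul 11.
Jul 14 is 3 days after Jul 11; 3 mod 7 = 3, so Sunday + 3 = Wednesday.
797 mod 7 = 6, so 797 days after a Wednesday is Wednesday + 6 = Tuesday.

Tuesday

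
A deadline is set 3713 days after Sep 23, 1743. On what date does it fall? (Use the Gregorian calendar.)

+366 (one year; includes Feb 29, 1744) → Sep 23, 1744 (3347 left).
+365 (one year) → Sep 23, 1745 (2982 left).
+365 (one year) → Sep 23, 1746 (2617 left).
+365 (one year) → Sep 23, 1747 (2252 left).
+366 (one year; includes Feb 29, 1748) → Sep 23, 1748 (1886 left).
+365 (one year) → Sep 23, 1749 (1521 left).
+365 (one year) → Sep 23, 1750 (1156 left).
+365 (one year) → Sep 23, 1751 (791 left).
+366 (one year; includes Feb 29, 1752) → Sep 23, 1752 (425 left).
+365 (one year) → Sep 23, 1753 (60 left).
Sep has 30 days: +8 → Oct 1, 1753 (52 left).
Oct has 31 days: +31 → Nov 1, 1753 (21 left).
+21 → Nov 22, 1753.

November 22, 1753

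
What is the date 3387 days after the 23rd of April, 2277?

+365 (one year) → Apr 23, 2278 (3022 left).
+365 (one year) → Apr 23, 2279 (2657 left).
+366 (one year; includes Feb 29, 2280) → Apr 23, 2280 (2291 left).
+365 (one year) → Apr 23, 2281 (1926 left).
+365 (one year) → Apr 23, 2282 (1561 left).
+365 (one year) → Apr 23, 2283 (1196 left).
+366 (one year; includes Feb 29, 2284) → Apr 23, 2284 (830 left).
+365 (one year) → Apr 23, 2285 (465 left).
+365 (one year) → Apr 23, 2286 (100 left).
Apr has 30 days: +8 → May 1, 2286 (92 left).
May has 31 days: +31 → Jun 1, 2286 (61 left).
Jun has 30 days: +30 → Jul 1, 2286 (31 left).
Jul has 31 days: +31 → Aug 1, 2286 (0 left).

August 1, 2286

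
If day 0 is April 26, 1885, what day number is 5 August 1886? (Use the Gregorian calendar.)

Apr 26, 1885 → Apr 26, 1886: 365 days.
Apr 26, 1886 → May 26, 1886: 30 days (April has 30).
May 26, 1886 → Jun 26, 1886: 31 days (May has 31).
Jun 26, 1886 → Jul 26, 1886: 30 days (June has 30).
Jul 26, 1886 → Aug 5, 1886: 10 days.
Total: 466 days.

466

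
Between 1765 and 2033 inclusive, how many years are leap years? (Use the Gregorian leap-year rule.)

Multiples of 4 in [1765,2033]: 67.
Of those, multiples of 100: 3 (not leap unless ÷400).
Multiples of 400: 1.
Leap years = 67 − 3 + 1 = 65.

65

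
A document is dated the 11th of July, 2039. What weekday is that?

January 1, 2039 is a Saturday.
Jan 1, 2039 → Feb 1, 2039: 31 days (January has 31).
Feb 1, 2039 → Mar 1, 2039: 28 days (February has 28).
Mar 1, 2039 → Apr 1, 2039: 31 days (March has 31).
Apr 1, 2039 → May 1, 2039: 30 days (April has 30).
May 1, 2039 → Jun 1, 2039: 31 days (May has 31).
Jun 1, 2039 → Jul 1, 2039: 30 days (June has 30).
Jul 1, 2039 → Jul 11, 2039: 10 days.
Total: 191 days.
191 mod 7 = 2, so Saturday + 2 = Monday.

Monday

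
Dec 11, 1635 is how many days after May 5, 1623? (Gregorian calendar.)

May 5, 1623 → May 5, 1624: 366 days (Feb 29, 1624 is in that span).
May 5, 1624 → May 5, 1625: 365 days.
May 5, 1625 → May 5, 1626: 365 days.
May 5, 1626 → May 5, 1627: 365 days.
May 5, 1627 → May 5, 1628: 366 days (Feb 29, 1628 is in that span).
May 5, 1628 → May 5, 1629: 365 days.
May 5, 1629 → May 5, 1630: 365 days.
May 5, 1630 → May 5, 1631: 365 days.
May 5, 1631 → May 5, 1632: 366 days (Feb 29, 1632 is in that span).
May 5, 1632 → May 5, 1633: 365 days.
May 5, 1633 → May 5, 1634: 365 days.
May 5, 1634 → May 5, 1635: 365 days.
May 5, 1635 → Jun 5, 1635: 31 days (May has 31).
Jun 5, 1635 → Jul 5, 1635: 30 days (June has 30).
Jul 5, 1635 → Aug 5, 1635: 31 days (July has 31).
Aug 5, 1635 → Sep 5, 1635: 31 days (August has 31).
Sep 5, 1635 → Oct 5, 1635: 30 days (September has 30).
Oct 5, 1635 → Nov 5, 1635: 31 days (October has 31).
Nov 5, 1635 → Dec 5, 1635: 30 days (November has 30).
Dec 5, 1635 → Dec 11, 1635: 6 days.
Total: 4603 days.

4603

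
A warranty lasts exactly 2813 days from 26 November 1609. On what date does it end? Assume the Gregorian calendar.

+365 (one year) → Nov 26, 1610 (2448 left).
+365 (one year) → Nov 26, 1611 (2083 left).
+366 (one year; includes Feb 29, 1612) → Nov 26, 1612 (1717 left).
+365 (one year) → Nov 26, 1613 (1352 left).
+365 (one year) → Nov 26, 1614 (987 left).
+365 (one year) → Nov 26, 1615 (622 left).
+366 (one year; includes Feb 29, 1616) → Nov 26, 1616 (256 left).
Nov has 30 days: +5 → Dec 1, 1616 (251 left).
Dec has 31 days: +31 → Jan 1, 1617 (220 left).
Jan has 31 days: +31 → Feb 1, 1617 (189 left).
Feb has 28 days: +28 → Mar 1, 1617 (161 left).
Mar has 31 days: +31 → Apr 1, 1617 (130 left).
Apr has 30 days: +30 → May 1, 1617 (100 left).
May has 31 days: +31 → Jun 1, 1617 (69 left).
Jun has 30 days: +30 → Jul 1, 1617 (39 left).
Jul has 31 days: +31 → Aug 1, 1617 (8 left).
+8 → Aug 9, 1617.

August 9, 1617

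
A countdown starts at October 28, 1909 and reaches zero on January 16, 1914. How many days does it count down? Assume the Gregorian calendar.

Oct 28, 1909 → Oct 28, 1910: 365 days.
Oct 28, 1910 → Oct 28, 1911: 365 days.
Oct 28, 1911 → Oct 28, 1912: 366 days (Feb 29, 1912 is in that span).
Oct 28, 1912 → Oct 28, 1913: 365 days.
Oct 28, 1913 → Nov 28, 1913: 31 days (October has 31).
Nov 28, 1913 → Dec 28, 1913: 30 days (November has 30).
Dec 28, 1913 → Jan 16, 1914: 19 days.
Total: 1541 days.

1541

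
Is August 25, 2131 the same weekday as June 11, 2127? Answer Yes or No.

No

From Jun 11, 2127 to Aug 25, 2131 is 1536 days.
1536 mod 7 = 3, so they are different weekdays.
(Jun 11, 2127 is a Wednesday; Aug 25, 2131 is a Saturday.)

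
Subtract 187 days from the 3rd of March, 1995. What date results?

August 28, 1994

−3 → Feb 28, 1995 (end of Feb, 28 days; 184 left).
−28 → Jan 31, 1995 (end of Jan, 31 days; 156 left).
−31 → Dec 31, 1994 (end of Dec, 31 days; 125 left).
−31 → Nov 30, 1994 (end of Nov, 30 days; 94 left).
−30 → Oct 31, 1994 (end of Oct, 31 days; 64 left).
−31 → Sep 30, 1994 (end of Sep, 30 days; 33 left).
−30 → Aug 31, 1994 (end of Aug, 31 days; 3 left).
−3 → Aug 28, 1994.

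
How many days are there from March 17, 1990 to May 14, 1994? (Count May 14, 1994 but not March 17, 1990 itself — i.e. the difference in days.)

1519

Mar 17, 1990 → Mar 17, 1991: 365 days.
Mar 17, 1991 → Mar 17, 1992: 366 days (Feb 29, 1992 is in that span).
Mar 17, 1992 → Mar 17, 1993: 365 days.
Mar 17, 1993 → Mar 17, 1994: 365 days.
Mar 17, 1994 → Apr 17, 1994: 31 days (March has 31).
Apr 17, 1994 → May 14, 1994: 27 days.
Total: 1519 days.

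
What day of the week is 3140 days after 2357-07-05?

Tuesday

Jul 5, 2357 is a Friday.
3140 mod 7 = 4, so 3140 days after a Friday is Friday + 4 = Tuesday.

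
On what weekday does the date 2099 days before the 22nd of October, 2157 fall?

Oct 22, 2157 is a Saturday.
2099 mod 7 = 6, so 2099 days before a Saturday is Saturday − 6 = Sunday.

Sunday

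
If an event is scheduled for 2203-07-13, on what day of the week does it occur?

Wednesday

January 1, 2203 is a Saturday.
Jan 1, 2203 → Feb 1, 2203: 31 days (January has 31).
Feb 1, 2203 → Mar 1, 2203: 28 days (February has 28).
Mar 1, 2203 → Apr 1, 2203: 31 days (March has 31).
Apr 1, 2203 → May 1, 2203: 30 days (April has 30).
May 1, 2203 → Jun 1, 2203: 31 days (May has 31).
Jun 1, 2203 → Jul 1, 2203: 30 days (June has 30).
Jul 1, 2203 → Jul 13, 2203: 12 days.
Total: 193 days.
193 mod 7 = 4, so Saturday + 4 = Wednesday.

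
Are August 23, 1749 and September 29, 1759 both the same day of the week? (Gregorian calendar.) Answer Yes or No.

Yes

From Aug 23, 1749 to Sep 29, 1759 is 3689 days.
3689 mod 7 = 0, so they are the same weekday.
(Aug 23, 1749 is a Saturday; Sep 29, 1759 is a Saturday.)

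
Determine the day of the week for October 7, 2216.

Doomsday rule: the anchor day for the 2200s is Friday. For year 16: 16÷12 = 1 r 4, and 4÷4 = 1, so 1+4+1 = 6.
Friday + 6 ≡ Thursday — that's 2216's doomsday.
In October the doomsday date is Oct 10.
Oct 7 is 3 days before Oct 10; 3 mod 7 = 3, so Thursday − 3 = Monday.

Monday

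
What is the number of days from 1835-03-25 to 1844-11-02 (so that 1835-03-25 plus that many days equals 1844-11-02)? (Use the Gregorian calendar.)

Mar 25, 1835 → Mar 25, 1836: 366 days (Feb 29, 1836 is in that span).
Mar 25, 1836 → Mar 25, 1837: 365 days.
Mar 25, 1837 → Mar 25, 1838: 365 days.
Mar 25, 1838 → Mar 25, 1839: 365 days.
Mar 25, 1839 → Mar 25, 1840: 366 days (Feb 29, 1840 is in that span).
Mar 25, 1840 → Mar 25, 1841: 365 days.
Mar 25, 1841 → Mar 25, 1842: 365 days.
Mar 25, 1842 → Mar 25, 1843: 365 days.
Mar 25, 1843 → Mar 25, 1844: 366 days (Feb 29, 1844 is in that span).
Mar 25, 1844 → Apr 25, 1844: 31 days (March has 31).
Apr 25, 1844 → May 25, 1844: 30 days (April has 30).
May 25, 1844 → Jun 25, 1844: 31 days (May has 31).
Jun 25, 1844 → Jul 25, 1844: 30 days (June has 30).
Jul 25, 1844 → Aug 25, 1844: 31 days (July has 31).
Aug 25, 1844 → Sep 25, 1844: 31 days (August has 31).
Sep 25, 1844 → Oct 25, 1844: 30 days (September has 30).
Oct 25, 1844 → Nov 2, 1844: 8 days.
Total: 3510 days.

3510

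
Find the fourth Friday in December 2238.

December 1, 2238 is a Saturday.
The first Friday is therefore December 7 (6 days later).
The fourth Friday is 7 + 3×7 = December 28.

December 28, 2238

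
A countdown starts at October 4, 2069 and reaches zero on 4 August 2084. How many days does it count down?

5418

Oct 4, 2069 → Oct 4, 2070: 365 days.
Oct 4, 2070 → Oct 4, 2071: 365 days.
Oct 4, 2071 → Oct 4, 2072: 366 days (Feb 29, 2072 is in that span).
Oct 4, 2072 → Oct 4, 2073: 365 days.
Oct 4, 2073 → Oct 4, 2074: 365 days.
Oct 4, 2074 → Oct 4, 2075: 365 days.
Oct 4, 2075 → Oct 4, 2076: 366 days (Feb 29, 2076 is in that span).
Oct 4, 2076 → Oct 4, 2077: 365 days.
Oct 4, 2077 → Oct 4, 2078: 365 days.
Oct 4, 2078 → Oct 4, 2079: 365 days.
Oct 4, 2079 → Oct 4, 2080: 366 days (Feb 29, 2080 is in that span).
Oct 4, 2080 → Oct 4, 2081: 365 days.
Oct 4, 2081 → Oct 4, 2082: 365 days.
Oct 4, 2082 → Oct 4, 2083: 365 days.
Oct 4, 2083 → Nov 4, 2083: 31 days (October has 31).
Nov 4, 2083 → Dec 4, 2083: 30 days (November has 30).
Dec 4, 2083 → Jan 4, 2084: 31 days (December has 31).
Jan 4, 2084 → Feb 4, 2084: 31 days (January has 31).
Feb 4, 2084 → Mar 4, 2084: 29 days (February has 29).
Mar 4, 2084 → Apr 4, 2084: 31 days (March has 31).
Apr 4, 2084 → May 4, 2084: 30 days (April has 30).
May 4, 2084 → Jun 4, 2084: 31 days (May has 31).
Jun 4, 2084 → Jul 4, 2084: 30 days (June has 30).
Jul 4, 2084 → Aug 4, 2084: 31 days.
Total: 5418 days.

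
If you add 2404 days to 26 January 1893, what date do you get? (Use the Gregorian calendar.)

+365 (one year) → Jan 26, 1894 (2039 left).
+365 (one year) → Jan 26, 1895 (1674 left).
+365 (one year) → Jan 26, 1896 (1309 left).
+366 (one year; includes Feb 29, 1896) → Jan 26, 1897 (943 left).
+365 (one year) → Jan 26, 1898 (578 left).
+365 (one year) → Jan 26, 1899 (213 left).
Jan has 31 days: +6 → Feb 1, 1899 (207 left).
Feb has 28 days: +28 → Mar 1, 1899 (179 left).
Mar has 31 days: +31 → Apr 1, 1899 (148 left).
Apr has 30 days: +30 → May 1, 1899 (118 left).
May has 31 days: +31 → Jun 1, 1899 (87 left).
Jun has 30 days: +30 → Jul 1, 1899 (57 left).
Jul has 31 days: +31 → Aug 1, 1899 (26 left).
+26 → Aug 27, 1899.

August 27, 1899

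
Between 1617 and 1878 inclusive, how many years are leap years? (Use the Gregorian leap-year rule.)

Multiples of 4 in [1617,1878]: 65.
Of those, multiples of 100: 2 (not leap unless ÷400).
Multiples of 400: 0.
Leap years = 65 − 2 + 0 = 63.

63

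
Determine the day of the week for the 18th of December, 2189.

Friday

Doomsday rule: the anchor day for the 2100s is Sunday. For year 89: 89÷12 = 7 r 5, and 5÷4 = 1, so 7+5+1 = 13.
Sunday + 13 ≡ Saturday — that's 2189's doomsday.
In December the doomsday date is Dec 12.
Dec 18 is 6 days after Dec 12; 6 mod 7 = 6, so Saturday + 6 = Friday.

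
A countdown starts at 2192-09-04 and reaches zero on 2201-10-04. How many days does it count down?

Sep 4, 2192 → Sep 4, 2193: 365 days.
Sep 4, 2193 → Sep 4, 2194: 365 days.
Sep 4, 2194 → Sep 4, 2195: 365 days.
Sep 4, 2195 → Sep 4, 2196: 366 days (Feb 29, 2196 is in that span).
Sep 4, 2196 → Sep 4, 2197: 365 days.
Sep 4, 2197 → Sep 4, 2198: 365 days.
Sep 4, 2198 → Sep 4, 2199: 365 days.
Sep 4, 2199 → Sep 4, 2200: 365 days.
Sep 4, 2200 → Oct 4, 2200: 30 days (September has 30).
Oct 4, 2200 → Nov 4, 2200: 31 days (October has 31).
Nov 4, 2200 → Dec 4, 2200: 30 days (November has 30).
Dec 4, 2200 → Jan 4, 2201: 31 days (December has 31).
Jan 4, 2201 → Feb 4, 2201: 31 days (January has 31).
Feb 4, 2201 → Mar 4, 2201: 28 days (February has 28).
Mar 4, 2201 → Apr 4, 2201: 31 days (March has 31).
Apr 4, 2201 → May 4, 2201: 30 days (April has 30).
May 4, 2201 → Jun 4, 2201: 31 days (May has 31).
Jun 4, 2201 → Jul 4, 2201: 30 days (June has 30).
Jul 4, 2201 → Aug 4, 2201: 31 days (July has 31).
Aug 4, 2201 → Sep 4, 2201: 31 days (August has 31).
Sep 4, 2201 → Oct 4, 2201: 30 days.
Total: 3316 days.

3316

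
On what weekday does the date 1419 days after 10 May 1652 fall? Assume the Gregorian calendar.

May 10, 1652 is a Friday.
1419 mod 7 = 5, so 1419 days after a Friday is Friday + 5 = Wednesday.

Wednesday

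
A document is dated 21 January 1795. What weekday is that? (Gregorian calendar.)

Wednesday

Doomsday rule: the anchor day for the 1700s is Sunday. For year 95: 95÷12 = 7 r 11, and 11÷4 = 2, so 7+11+2 = 20.
Sunday + 20 ≡ Saturday — that's 1795's doomsday.
In January the doomsday date is Jan 3 (1795 is not a leap year).
Jan 21 is 18 days after Jan 3; 18 mod 7 = 4, so Saturday + 4 = Wednesday.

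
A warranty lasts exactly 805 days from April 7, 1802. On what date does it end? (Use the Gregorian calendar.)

+365 (one year) → Apr 7, 1803 (440 left).
+366 (one year; includes Feb 29, 1804) → Apr 7, 1804 (74 left).
Apr has 30 days: +24 → May 1, 1804 (50 left).
May has 31 days: +31 → Jun 1, 1804 (19 left).
+19 → Jun 20, 1804.

June 20, 1804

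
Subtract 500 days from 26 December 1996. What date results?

August 14, 1995

−366 (one year; includes Feb 29, 1996) → Dec 26, 1995 (134 left).
−26 → Nov 30, 1995 (end of Nov, 30 days; 108 left).
−30 → Oct 31, 1995 (end of Oct, 31 days; 78 left).
−31 → Sep 30, 1995 (end of Sep, 30 days; 47 left).
−30 → Aug 31, 1995 (end of Aug, 31 days; 17 left).
−17 → Aug 14, 1995.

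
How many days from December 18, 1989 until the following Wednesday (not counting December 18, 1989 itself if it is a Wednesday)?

2

Dec 18, 1989 is a Monday.
From Monday to the next Wednesday is 2 days.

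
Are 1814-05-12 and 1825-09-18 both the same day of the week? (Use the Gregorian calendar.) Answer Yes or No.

No

From May 12, 1814 to Sep 18, 1825 is 4147 days.
4147 mod 7 = 3, so they are different weekdays.
(May 12, 1814 is a Thursday; Sep 18, 1825 is a Sunday.)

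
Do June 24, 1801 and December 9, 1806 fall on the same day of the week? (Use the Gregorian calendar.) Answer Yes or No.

No

From Jun 24, 1801 to Dec 9, 1806 is 1994 days.
1994 mod 7 = 6, so they are different weekdays.
(Jun 24, 1801 is a Wednesday; Dec 9, 1806 is a Tuesday.)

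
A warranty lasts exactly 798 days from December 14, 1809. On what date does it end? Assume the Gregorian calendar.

+365 (one year) → Dec 14, 1810 (433 left).
+365 (one year) → Dec 14, 1811 (68 left).
Dec has 31 days: +18 → Jan 1, 1812 (50 left).
Jan has 31 days: +31 → Feb 1, 1812 (19 left).
+19 → Feb 20, 1812.

February 20, 1812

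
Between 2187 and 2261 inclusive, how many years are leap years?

Multiples of 4 in [2187,2261]: 19.
Of those, multiples of 100: 1 (not leap unless ÷400).
Multiples of 400: 0.
Leap years = 19 − 1 + 0 = 18.

18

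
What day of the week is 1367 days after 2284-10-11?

First find the weekday of Oct 11, 2284. Doomsday rule: the anchor day for the 2200s is Friday. For year 84: 84÷12 = 7 r 0, and 0÷4 = 0, so 7+0+0 = 7.
Friday + 7 ≡ Friday — that's 2284's doomsday.
In October the doomsday date is Oct 10.
Oct 11 is 1 day after Oct 10; 1 mod 7 = 1, so Friday + 1 = Saturday.
1367 mod 7 = 2, so 1367 days after a Saturday is Saturday + 2 = Monday.

Monday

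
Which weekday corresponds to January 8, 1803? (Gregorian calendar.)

Saturday

Doomsday rule: the anchor day for the 1800s is Friday. For year 03: 3÷12 = 0 r 3, and 3÷4 = 0, so 0+3+0 = 3.
Friday + 3 ≡ Monday — that's 1803's doomsday.
In January the doomsday date is Jan 3 (1803 is not a leap year).
Jan 8 is 5 days after Jan 3; 5 mod 7 = 5, so Monday + 5 = Saturday.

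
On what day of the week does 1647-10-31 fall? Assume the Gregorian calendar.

Thursday

Doomsday rule: the anchor day for the 1600s is Tuesday. For year 47: 47÷12 = 3 r 11, and 11÷4 = 2, so 3+11+2 = 16.
Tuesday + 16 ≡ Thursday — that's 1647's doomsday.
In October the doomsday date is Oct 10.
Oct 31 is 21 days after Oct 10; 21 mod 7 = 0, so Thursday + 0 = Thursday.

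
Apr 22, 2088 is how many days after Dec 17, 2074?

4875

Dec 17, 2074 → Dec 17, 2075: 365 days.
Dec 17, 2075 → Dec 17, 2076: 366 days (Feb 29, 2076 is in that span).
Dec 17, 2076 → Dec 17, 2077: 365 days.
Dec 17, 2077 → Dec 17, 2078: 365 days.
Dec 17, 2078 → Dec 17, 2079: 365 days.
Dec 17, 2079 → Dec 17, 2080: 366 days (Feb 29, 2080 is in that span).
Dec 17, 2080 → Dec 17, 2081: 365 days.
Dec 17, 2081 → Dec 17, 2082: 365 days.
Dec 17, 2082 → Dec 17, 2083: 365 days.
Dec 17, 2083 → Dec 17, 2084: 366 days (Feb 29, 2084 is in that span).
Dec 17, 2084 → Dec 17, 2085: 365 days.
Dec 17, 2085 → Dec 17, 2086: 365 days.
Dec 17, 2086 → Dec 17, 2087: 365 days.
Dec 17, 2087 → Jan 17, 2088: 31 days (December has 31).
Jan 17, 2088 → Feb 17, 2088: 31 days (January has 31).
Feb 17, 2088 → Mar 17, 2088: 29 days (February has 29).
Mar 17, 2088 → Apr 17, 2088: 31 days (March has 31).
Apr 17, 2088 → Apr 22, 2088: 5 days.
Total: 4875 days.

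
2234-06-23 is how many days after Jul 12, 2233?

Jul 12, 2233 → Aug 12, 2233: 31 days (July has 31).
Aug 12, 2233 → Sep 12, 2233: 31 days (August has 31).
Sep 12, 2233 → Oct 12, 2233: 30 days (September has 30).
Oct 12, 2233 → Nov 12, 2233: 31 days (October has 31).
Nov 12, 2233 → Dec 12, 2233: 30 days (November has 30).
Dec 12, 2233 → Jan 12, 2234: 31 days (December has 31).
Jan 12, 2234 → Feb 12, 2234: 31 days (January has 31).
Feb 12, 2234 → Mar 12, 2234: 28 days (February has 28).
Mar 12, 2234 → Apr 12, 2234: 31 days (March has 31).
Apr 12, 2234 → May 12, 2234: 30 days (April has 30).
May 12, 2234 → Jun 12, 2234: 31 days (May has 31).
Jun 12, 2234 → Jun 23, 2234: 11 days.
Total: 346 days.

346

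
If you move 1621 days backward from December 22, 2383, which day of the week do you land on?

First find the weekday of Dec 22, 2383. Doomsday rule: the anchor day for the 2300s is Wednesday. For year 83: 83÷12 = 6 r 11, and 11÷4 = 2, so 6+11+2 = 19.
Wednesday + 19 ≡ Monday — that's 2383's doomsday.
In December the doomsday date is Dec 12.
Dec 22 is 10 days after Dec 12; 10 mod 7 = 3, so Monday + 3 = Thursday.
1621 mod 7 = 4, so 1621 days before a Thursday is Thursday − 4 = Sunday.

Sunday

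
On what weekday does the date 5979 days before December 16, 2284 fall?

Dec 16, 2284 is a Tuesday.
5979 mod 7 = 1, so 5979 days before a Tuesday is Tuesday − 1 = Monday.

Monday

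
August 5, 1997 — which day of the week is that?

Doomsday rule: the anchor day for the 1900s is Wednesday. For year 97: 97÷12 = 8 r 1, and 1÷4 = 0, so 8+1+0 = 9.
Wednesday + 9 ≡ Friday — that's 1997's doomsday.
In August the doomsday date is Aug 8.
Aug 5 is 3 days before Aug 8; 3 mod 7 = 3, so Friday − 3 = Tuesday.

Tuesday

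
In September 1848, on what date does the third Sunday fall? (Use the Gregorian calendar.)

September 1, 1848 is a Friday.
The first Sunday is therefore September 3 (2 days later).
The third Sunday is 3 + 2×7 = September 17.

September 17, 1848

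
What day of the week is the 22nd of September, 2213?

Wednesday

Doomsday rule: the anchor day for the 2200s is Friday. For year 13: 13÷12 = 1 r 1, and 1÷4 = 0, so 1+1+0 = 2.
Friday + 2 ≡ Sunday — that's 2213's doomsday.
In September the doomsday date is Sep 5.
Sep 22 is 17 days after Sep 5; 17 mod 7 = 3, so Sunday + 3 = Wednesday.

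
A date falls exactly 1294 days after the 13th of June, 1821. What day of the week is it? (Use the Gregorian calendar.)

Tuesday

First find the weekday of Jun 13, 1821. Doomsday rule: the anchor day for the 1800s is Friday. For year 21: 21÷12 = 1 r 9, and 9÷4 = 2, so 1+9+2 = 12.
Friday + 12 ≡ Wednesday — that's 1821's doomsday.
In June the doomsday date is Jun 6.
Jun 13 is 7 days after Jun 6; 7 mod 7 = 0, so Wednesday + 0 = Wednesday.
1294 mod 7 = 6, so 1294 days after a Wednesday is Wednesday + 6 = Tuesday.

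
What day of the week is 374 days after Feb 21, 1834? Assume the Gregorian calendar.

Monday

Feb 21, 1834 is a Friday.
374 mod 7 = 3, so 374 days after a Friday is Friday + 3 = Monday.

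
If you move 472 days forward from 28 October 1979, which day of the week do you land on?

Wednesday

First find the weekday of Oct 28, 1979. Doomsday rule: the anchor day for the 1900s is Wednesday. For year 79: 79÷12 = 6 r 7, and 7÷4 = 1, so 6+7+1 = 14.
Wednesday + 14 ≡ Wednesday — that's 1979's doomsday.
In October the doomsday date is Oct 10.
Oct 28 is 18 days after Oct 10; 18 mod 7 = 4, so Wednesday + 4 = Sunday.
472 mod 7 = 3, so 472 days after a Sunday is Sunday + 3 = Wednesday.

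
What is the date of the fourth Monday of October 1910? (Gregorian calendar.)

October 1, 1910 is a Saturday.
The first Monday is therefore October 3 (2 days later).
The fourth Monday is 3 + 3×7 = October 24.

October 24, 1910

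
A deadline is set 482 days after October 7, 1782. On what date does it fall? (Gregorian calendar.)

February 1, 1784

+365 (one year) → Oct 7, 1783 (117 left).
Oct has 31 days: +25 → Nov 1, 1783 (92 left).
Nov has 30 days: +30 → Dec 1, 1783 (62 left).
Dec has 31 days: +31 → Jan 1, 1784 (31 left).
Jan has 31 days: +31 → Feb 1, 1784 (0 left).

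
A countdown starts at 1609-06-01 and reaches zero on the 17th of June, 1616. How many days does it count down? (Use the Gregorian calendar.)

Jun 1, 1609 → Jun 1, 1610: 365 days.
Jun 1, 1610 → Jun 1, 1611: 365 days.
Jun 1, 1611 → Jun 1, 1612: 366 days (Feb 29, 1612 is in that span).
Jun 1, 1612 → Jun 1, 1613: 365 days.
Jun 1, 1613 → Jun 1, 1614: 365 days.
Jun 1, 1614 → Jun 1, 1615: 365 days.
Jun 1, 1615 → Jul 1, 1615: 30 days (June has 30).
Jul 1, 1615 → Aug 1, 1615: 31 days (July has 31).
Aug 1, 1615 → Sep 1, 1615: 31 days (August has 31).
Sep 1, 1615 → Oct 1, 1615: 30 days (September has 30).
Oct 1, 1615 → Nov 1, 1615: 31 days (October has 31).
Nov 1, 1615 → Dec 1, 1615: 30 days (November has 30).
Dec 1, 1615 → Jan 1, 1616: 31 days (December has 31).
Jan 1, 1616 → Feb 1, 1616: 31 days (January has 31).
Feb 1, 1616 → Mar 1, 1616: 29 days (February has 29).
Mar 1, 1616 → Apr 1, 1616: 31 days (March has 31).
Apr 1, 1616 → May 1, 1616: 30 days (April has 30).
May 1, 1616 → Jun 1, 1616: 31 days (May has 31).
Jun 1, 1616 → Jun 17, 1616: 16 days.
Total: 2573 days.

2573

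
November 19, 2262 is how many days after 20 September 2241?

Sep 20, 2241 → Sep 20, 2242: 365 days.
Sep 20, 2242 → Sep 20, 2243: 365 days.
Sep 20, 2243 → Sep 20, 2244: 366 days (Feb 29, 2244 is in that span).
Sep 20, 2244 → Sep 20, 2245: 365 days.
Sep 20, 2245 → Sep 20, 2246: 365 days.
Sep 20, 2246 → Sep 20, 2247: 365 days.
Sep 20, 2247 → Sep 20, 2248: 366 days (Feb 29, 2248 is in that span).
Sep 20, 2248 → Sep 20, 2249: 365 days.
Sep 20, 2249 → Sep 20, 2250: 365 days.
Sep 20, 2250 → Sep 20, 2251: 365 days.
Sep 20, 2251 → Sep 20, 2252: 366 days (Feb 29, 2252 is in that span).
Sep 20, 2252 → Sep 20, 2253: 365 days.
Sep 20, 2253 → Sep 20, 2254: 365 days.
Sep 20, 2254 → Sep 20, 2255: 365 days.
Sep 20, 2255 → Sep 20, 2256: 366 days (Feb 29, 2256 is in that span).
Sep 20, 2256 → Sep 20, 2257: 365 days.
Sep 20, 2257 → Sep 20, 2258: 365 days.
Sep 20, 2258 → Sep 20, 2259: 365 days.
Sep 20, 2259 → Sep 20, 2260: 366 days (Feb 29, 2260 is in that span).
Sep 20, 2260 → Sep 20, 2261: 365 days.
Sep 20, 2261 → Sep 20, 2262: 365 days.
Sep 20, 2262 → Oct 20, 2262: 30 days (September has 30).
Oct 20, 2262 → Nov 19, 2262: 30 days.
Total: 7730 days.

7730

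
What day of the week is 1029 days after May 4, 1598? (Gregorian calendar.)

May 4, 1598 is a Monday.
1029 mod 7 = 0, so 1029 days after a Monday is Monday + 0 = Monday.

Monday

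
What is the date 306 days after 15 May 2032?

May has 31 days: +17 → Jun 1, 2032 (289 left).
Jun has 30 days: +30 → Jul 1, 2032 (259 left).
Jul has 31 days: +31 → Aug 1, 2032 (228 left).
Aug has 31 days: +31 → Sep 1, 2032 (197 left).
Sep has 30 days: +30 → Oct 1, 2032 (167 left).
Oct has 31 days: +31 → Nov 1, 2032 (136 left).
Nov has 30 days: +30 → Dec 1, 2032 (106 left).
Dec has 31 days: +31 → Jan 1, 2033 (75 left).
Jan has 31 days: +31 → Feb 1, 2033 (44 left).
Feb has 28 days: +28 → Mar 1, 2033 (16 left).
+16 → Mar 17, 2033.

March 17, 2033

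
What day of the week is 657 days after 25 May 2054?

May 25, 2054 is a Monday.
657 mod 7 = 6, so 657 days after a Monday is Monday + 6 = Sunday.

Sunday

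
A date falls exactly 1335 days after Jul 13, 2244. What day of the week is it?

Jul 13, 2244 is a Saturday.
1335 mod 7 = 5, so 1335 days after a Saturday is Saturday + 5 = Thursday.

Thursday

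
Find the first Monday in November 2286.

November 1, 2286 is a Monday.
The first Monday is therefore November 1 (same day).

November 1, 2286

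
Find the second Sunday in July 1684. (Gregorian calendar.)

July 1, 1684 is a Saturday.
The first Sunday is therefore July 2 (1 days later).
The second Sunday is 2 + 1×7 = July 9.

July 9, 1684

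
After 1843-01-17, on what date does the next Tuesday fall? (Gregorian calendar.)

January 24, 1843

Jan 17, 1843 is a Tuesday.
From Tuesday to the next Tuesday is 7 days.
Jan 17, 1843 + 7 = Jan 24, 1843.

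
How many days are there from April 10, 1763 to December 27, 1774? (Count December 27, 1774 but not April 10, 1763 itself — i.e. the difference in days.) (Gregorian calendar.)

4279

Apr 10, 1763 → Apr 10, 1764: 366 days (Feb 29, 1764 is in that span).
Apr 10, 1764 → Apr 10, 1765: 365 days.
Apr 10, 1765 → Apr 10, 1766: 365 days.
Apr 10, 1766 → Apr 10, 1767: 365 days.
Apr 10, 1767 → Apr 10, 1768: 366 days (Feb 29, 1768 is in that span).
Apr 10, 1768 → Apr 10, 1769: 365 days.
Apr 10, 1769 → Apr 10, 1770: 365 days.
Apr 10, 1770 → Apr 10, 1771: 365 days.
Apr 10, 1771 → Apr 10, 1772: 366 days (Feb 29, 1772 is in that span).
Apr 10, 1772 → Apr 10, 1773: 365 days.
Apr 10, 1773 → Apr 10, 1774: 365 days.
Apr 10, 1774 → May 10, 1774: 30 days (April has 30).
May 10, 1774 → Jun 10, 1774: 31 days (May has 31).
Jun 10, 1774 → Jul 10, 1774: 30 days (June has 30).
Jul 10, 1774 → Aug 10, 1774: 31 days (July has 31).
Aug 10, 1774 → Sep 10, 1774: 31 days (August has 31).
Sep 10, 1774 → Oct 10, 1774: 30 days (September has 30).
Oct 10, 1774 → Nov 10, 1774: 31 days (October has 31).
Nov 10, 1774 → Dec 10, 1774: 30 days (November has 30).
Dec 10, 1774 → Dec 27, 1774: 17 days.
Total: 4279 days.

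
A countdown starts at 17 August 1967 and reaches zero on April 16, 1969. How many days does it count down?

Aug 17, 1967 → Aug 17, 1968: 366 days (Feb 29, 1968 is in that span).
Aug 17, 1968 → Sep 17, 1968: 31 days (August has 31).
Sep 17, 1968 → Oct 17, 1968: 30 days (September has 30).
Oct 17, 1968 → Nov 17, 1968: 31 days (October has 31).
Nov 17, 1968 → Dec 17, 1968: 30 days (November has 30).
Dec 17, 1968 → Jan 17, 1969: 31 days (December has 31).
Jan 17, 1969 → Feb 17, 1969: 31 days (January has 31).
Feb 17, 1969 → Mar 17, 1969: 28 days (February has 28).
Mar 17, 1969 → Apr 16, 1969: 30 days.
Total: 608 days.

608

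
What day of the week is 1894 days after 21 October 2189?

First find the weekday of Oct 21, 2189. Doomsday rule: the anchor day for the 2100s is Sunday. For year 89: 89÷12 = 7 r 5, and 5÷4 = 1, so 7+5+1 = 13.
Sunday + 13 ≡ Saturday — that's 2189's doomsday.
In October the doomsday date is Oct 10.
Oct 21 is 11 days after Oct 10; 11 mod 7 = 4, so Saturday + 4 = Wednesday.
1894 mod 7 = 4, so 1894 days after a Wednesday is Wednesday + 4 = Sunday.

Sunday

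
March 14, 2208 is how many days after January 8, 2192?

Jan 8, 2192 → Jan 8, 2193: 366 days (Feb 29, 2192 is in that span).
Jan 8, 2193 → Jan 8, 2194: 365 days.
Jan 8, 2194 → Jan 8, 2195: 365 days.
Jan 8, 2195 → Jan 8, 2196: 365 days.
Jan 8, 2196 → Jan 8, 2197: 366 days (Feb 29, 2196 is in that span).
Jan 8, 2197 → Jan 8, 2198: 365 days.
Jan 8, 2198 → Jan 8, 2199: 365 days.
Jan 8, 2199 → Jan 8, 2200: 365 days.
Jan 8, 2200 → Jan 8, 2201: 365 days.
Jan 8, 2201 → Jan 8, 2202: 365 days.
Jan 8, 2202 → Jan 8, 2203: 365 days.
Jan 8, 2203 → Jan 8, 2204: 365 days.
Jan 8, 2204 → Jan 8, 2205: 366 days (Feb 29, 2204 is in that span).
Jan 8, 2205 → Jan 8, 2206: 365 days.
Jan 8, 2206 → Jan 8, 2207: 365 days.
Jan 8, 2207 → Jan 8, 2208: 365 days.
Jan 8, 2208 → Feb 8, 2208: 31 days (January has 31).
Feb 8, 2208 → Mar 8, 2208: 29 days (February has 29).
Mar 8, 2208 → Mar 14, 2208: 6 days.
Total: 5909 days.

5909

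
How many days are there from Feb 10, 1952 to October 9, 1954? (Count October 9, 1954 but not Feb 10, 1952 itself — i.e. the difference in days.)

972

Feb 10, 1952 → Feb 10, 1953: 366 days (Feb 29, 1952 is in that span).
Feb 10, 1953 → Feb 10, 1954: 365 days.
Feb 10, 1954 → Mar 10, 1954: 28 days (February has 28).
Mar 10, 1954 → Apr 10, 1954: 31 days (March has 31).
Apr 10, 1954 → May 10, 1954: 30 days (April has 30).
May 10, 1954 → Jun 10, 1954: 31 days (May has 31).
Jun 10, 1954 → Jul 10, 1954: 30 days (June has 30).
Jul 10, 1954 → Aug 10, 1954: 31 days (July has 31).
Aug 10, 1954 → Sep 10, 1954: 31 days (August has 31).
Sep 10, 1954 → Oct 9, 1954: 29 days.
Total: 972 days.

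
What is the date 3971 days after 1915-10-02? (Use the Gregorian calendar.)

+366 (one year; includes Feb 29, 1916) → Oct 2, 1916 (3605 left).
+365 (one year) → Oct 2, 1917 (3240 left).
+365 (one year) → Oct 2, 1918 (2875 left).
+365 (one year) → Oct 2, 1919 (2510 left).
+366 (one year; includes Feb 29, 1920) → Oct 2, 1920 (2144 left).
+365 (one year) → Oct 2, 1921 (1779 left).
+365 (one year) → Oct 2, 1922 (1414 left).
+365 (one year) → Oct 2, 1923 (1049 left).
+366 (one year; includes Feb 29, 1924) → Oct 2, 1924 (683 left).
+365 (one year) → Oct 2, 1925 (318 left).
Oct has 31 days: +30 → Nov 1, 1925 (288 left).
Nov has 30 days: +30 → Dec 1, 1925 (258 left).
Dec has 31 days: +31 → Jan 1, 1926 (227 left).
Jan has 31 days: +31 → Feb 1, 1926 (196 left).
Feb has 28 days: +28 → Mar 1, 1926 (168 left).
Mar has 31 days: +31 → Apr 1, 1926 (137 left).
Apr has 30 days: +30 → May 1, 1926 (107 left).
May has 31 days: +31 → Jun 1, 1926 (76 left).
Jun has 30 days: +30 → Jul 1, 1926 (46 left).
Jul has 31 days: +31 → Aug 1, 1926 (15 left).
+15 → Aug 16, 1926.

August 16, 1926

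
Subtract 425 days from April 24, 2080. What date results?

February 24, 2079

−366 (one year; includes Feb 29, 2080) → Apr 24, 2079 (59 left).
−24 → Mar 31, 2079 (end of Mar, 31 days; 35 left).
−31 → Feb 28, 2079 (end of Feb, 28 days; 4 left).
−4 → Feb 24, 2079.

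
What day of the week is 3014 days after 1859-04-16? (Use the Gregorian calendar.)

Wednesday

First find the weekday of Apr 16, 1859. Doomsday rule: the anchor day for the 1800s is Friday. For year 59: 59÷12 = 4 r 11, and 11÷4 = 2, so 4+11+2 = 17.
Friday + 17 ≡ Monday — that's 1859's doomsday.
In April the doomsday date is Apr 4.
Apr 16 is 12 days after Apr 4; 12 mod 7 = 5, so Monday + 5 = Saturday.
3014 mod 7 = 4, so 3014 days after a Saturday is Saturday + 4 = Wednesday.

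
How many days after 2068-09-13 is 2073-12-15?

1919

Sep 13, 2068 → Sep 13, 2069: 365 days.
Sep 13, 2069 → Sep 13, 2070: 365 days.
Sep 13, 2070 → Sep 13, 2071: 365 days.
Sep 13, 2071 → Sep 13, 2072: 366 days (Feb 29, 2072 is in that span).
Sep 13, 2072 → Sep 13, 2073: 365 days.
Sep 13, 2073 → Oct 13, 2073: 30 days (September has 30).
Oct 13, 2073 → Nov 13, 2073: 31 days (October has 31).
Nov 13, 2073 → Dec 13, 2073: 30 days (November has 30).
Dec 13, 2073 → Dec 15, 2073: 2 days.
Total: 1919 days.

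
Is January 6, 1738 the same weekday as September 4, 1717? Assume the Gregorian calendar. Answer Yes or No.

From Sep 4, 1717 to Jan 6, 1738 is 7429 days.
7429 mod 7 = 2, so they are different weekdays.
(Sep 4, 1717 is a Saturday; Jan 6, 1738 is a Monday.)

No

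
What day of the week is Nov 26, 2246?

Doomsday rule: the anchor day for the 2200s is Friday. For year 46: 46÷12 = 3 r 10, and 10÷4 = 2, so 3+10+2 = 15.
Friday + 15 ≡ Saturday — that's 2246's doomsday.
In November the doomsday date is Nov 7.
Nov 26 is 19 days after Nov 7; 19 mod 7 = 5, so Saturday + 5 = Thursday.

Thursday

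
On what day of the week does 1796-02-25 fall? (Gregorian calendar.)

Doomsday rule: the anchor day for the 1700s is Sunday. For year 96: 96÷12 = 8 r 0, and 0÷4 = 0, so 8+0+0 = 8.
Sunday + 8 ≡ Monday — that's 1796's doomsday.
In February the doomsday date is Feb 29 (1796 is a leap year (divisible by 4)).
Feb 25 is 4 days before Feb 29; 4 mod 7 = 4, so Monday − 4 = Thursday.

Thursday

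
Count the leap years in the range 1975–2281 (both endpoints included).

Multiples of 4 in [1975,2281]: 77.
Of those, multiples of 100: 3 (not leap unless ÷400).
Multiples of 400: 1.
Leap years = 77 − 3 + 1 = 75.

75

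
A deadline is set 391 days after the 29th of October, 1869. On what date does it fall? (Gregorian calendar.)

November 24, 1870

Oct has 31 days: +3 → Nov 1, 1869 (388 left).
Nov has 30 days: +30 → Dec 1, 1869 (358 left).
Dec has 31 days: +31 → Jan 1, 1870 (327 left).
Jan has 31 days: +31 → Feb 1, 1870 (296 left).
Feb has 28 days: +28 → Mar 1, 1870 (268 left).
Mar has 31 days: +31 → Apr 1, 1870 (237 left).
Apr has 30 days: +30 → May 1, 1870 (207 left).
May has 31 days: +31 → Jun 1, 1870 (176 left).
Jun has 30 days: +30 → Jul 1, 1870 (146 left).
Jul has 31 days: +31 → Aug 1, 1870 (115 left).
Aug has 31 days: +31 → Sep 1, 1870 (84 left).
Sep has 30 days: +30 → Oct 1, 1870 (54 left).
Oct has 31 days: +31 → Nov 1, 1870 (23 left).
+23 → Nov 24, 1870.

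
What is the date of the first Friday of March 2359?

March 1, 2359 is a Sunday.
The first Friday is therefore March 6 (5 days later).

March 6, 2359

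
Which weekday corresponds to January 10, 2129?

Doomsday rule: the anchor day for the 2100s is Sunday. For year 29: 29÷12 = 2 r 5, and 5÷4 = 1, so 2+5+1 = 8.
Sunday + 8 ≡ Monday — that's 2129's doomsday.
In January the doomsday date is Jan 3 (2129 is not a leap year).
Jan 10 is 7 days after Jan 3; 7 mod 7 = 0, so Monday + 0 = Monday.

Monday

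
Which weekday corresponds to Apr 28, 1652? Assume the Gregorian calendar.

Sunday

Doomsday rule: the anchor day for the 1600s is Tuesday. For year 52: 52÷12 = 4 r 4, and 4÷4 = 1, so 4+4+1 = 9.
Tuesday + 9 ≡ Thursday — that's 1652's doomsday.
In April the doomsday date is Apr 4.
Apr 28 is 24 days after Apr 4; 24 mod 7 = 3, so Thursday + 3 = Sunday.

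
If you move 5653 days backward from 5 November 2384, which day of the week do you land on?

Thursday

First find the weekday of Nov 5, 2384. Doomsday rule: the anchor day for the 2300s is Wednesday. For year 84: 84÷12 = 7 r 0, and 0÷4 = 0, so 7+0+0 = 7.
Wednesday + 7 ≡ Wednesday — that's 2384's doomsday.
In November the doomsday date is Nov 7.
Nov 5 is 2 days before Nov 7; 2 mod 7 = 2, so Wednesday − 2 = Monday.
5653 mod 7 = 4, so 5653 days before a Monday is Monday − 4 = Thursday.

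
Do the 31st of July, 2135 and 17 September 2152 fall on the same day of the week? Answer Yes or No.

Yes

From Jul 31, 2135 to Sep 17, 2152 is 6258 days.
6258 mod 7 = 0, so they are the same weekday.
(Jul 31, 2135 is a Sunday; Sep 17, 2152 is a Sunday.)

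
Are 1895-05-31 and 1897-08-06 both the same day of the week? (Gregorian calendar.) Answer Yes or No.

From May 31, 1895 to Aug 6, 1897 is 798 days.
798 mod 7 = 0, so they are the same weekday.
(May 31, 1895 is a Friday; Aug 6, 1897 is a Friday.)

Yes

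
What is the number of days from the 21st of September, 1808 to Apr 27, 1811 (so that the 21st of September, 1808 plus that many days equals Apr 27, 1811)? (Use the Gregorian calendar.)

948

Sep 21, 1808 → Sep 21, 1809: 365 days.
Sep 21, 1809 → Sep 21, 1810: 365 days.
Sep 21, 1810 → Oct 21, 1810: 30 days (September has 30).
Oct 21, 1810 → Nov 21, 1810: 31 days (October has 31).
Nov 21, 1810 → Dec 21, 1810: 30 days (November has 30).
Dec 21, 1810 → Jan 21, 1811: 31 days (December has 31).
Jan 21, 1811 → Feb 21, 1811: 31 days (January has 31).
Feb 21, 1811 → Mar 21, 1811: 28 days (February has 28).
Mar 21, 1811 → Apr 21, 1811: 31 days (March has 31).
Apr 21, 1811 → Apr 27, 1811: 6 days.
Total: 948 days.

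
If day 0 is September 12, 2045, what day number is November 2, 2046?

416

Sep 12, 2045 → Sep 12, 2046: 365 days.
Sep 12, 2046 → Oct 12, 2046: 30 days (September has 30).
Oct 12, 2046 → Nov 2, 2046: 21 days.
Total: 416 days.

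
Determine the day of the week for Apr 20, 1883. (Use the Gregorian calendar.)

Doomsday rule: the anchor day for the 1800s is Friday. For year 83: 83÷12 = 6 r 11, and 11÷4 = 2, so 6+11+2 = 19.
Friday + 19 ≡ Wednesday — that's 1883's doomsday.
In April the doomsday date is Apr 4.
Apr 20 is 16 days after Apr 4; 16 mod 7 = 2, so Wednesday + 2 = Friday.

Friday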